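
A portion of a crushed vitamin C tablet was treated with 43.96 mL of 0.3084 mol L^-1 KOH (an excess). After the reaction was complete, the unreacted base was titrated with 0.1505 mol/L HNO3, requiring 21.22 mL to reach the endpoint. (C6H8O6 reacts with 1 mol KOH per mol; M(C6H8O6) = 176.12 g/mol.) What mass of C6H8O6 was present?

1.83 g

Total n(KOH) added = 0.3084 x 0.04396 = 0.01356 mol.
n(HNO3) used = 0.1505 x 0.02122 = 0.003194 mol, which equals the excess n(KOH).
So n(KOH) consumed by the sample = 0.01356 - 0.003194 = 0.01036 mol.
n(C6H8O6) = 0.01036 / 1 = 0.01036 mol.
mass = 0.01036 mol x 176.12 g/mol = 1.83 g.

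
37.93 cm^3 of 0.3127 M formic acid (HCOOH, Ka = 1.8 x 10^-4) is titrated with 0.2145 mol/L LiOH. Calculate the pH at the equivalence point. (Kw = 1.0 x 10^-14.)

n(HCOOH) = 0.3127 x 0.03793 = 0.01186 mol; V(LiOH) at equivalence = 0.01186/0.2145 = 0.05529 L.
At equivalence all the acid is converted to HCOO-; total volume = 0.03793 + 0.05529 = 0.09322 L, so [HCOO-] = 0.01186/0.09322 = 0.1272 M.
Kb = Kw/Ka = 1.0e-14 / 1.8 x 10^-4 = 5.56e-11.
[OH^-] = sqrt(Kb x [HCOO-]) = sqrt(5.56e-11 x 0.1272) = 2.66e-6 M.
pOH = 5.58, so pH = 14.00 - 5.58 = 8.42.

8.42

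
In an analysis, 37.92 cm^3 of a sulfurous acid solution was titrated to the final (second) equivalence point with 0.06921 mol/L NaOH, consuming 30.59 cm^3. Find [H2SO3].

n(NaOH) = 0.06921 x 0.03059 = 0.002117 mol.
At the final (second) equivalence point, 2 mol OH^- react per mol H2SO3, so n(H2SO3) = 0.002117 / 2 = 0.001059 mol.
[H2SO3] = 0.001059 / 0.03792 L = 0.0279 M.

0.0279 M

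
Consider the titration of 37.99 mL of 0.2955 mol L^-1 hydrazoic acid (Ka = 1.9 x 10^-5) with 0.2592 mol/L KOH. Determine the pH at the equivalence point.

8.93

n(HN3) = 0.2955 x 0.03799 = 0.01123 mol; V(KOH) at equivalence = 0.01123/0.2592 = 0.04331 L.
At equivalence all the acid is converted to N3-; total volume = 0.03799 + 0.04331 = 0.08130 L, so [N3-] = 0.01123/0.08130 = 0.1381 M.
Kb = Kw/Ka = 1.0e-14 / 1.9 x 10^-5 = 5.26e-10.
[OH^-] = sqrt(Kb x [N3-]) = sqrt(5.26e-10 x 0.1381) = 8.52e-6 M.
pOH = 5.07, so pH = 14.00 - 5.07 = 8.93.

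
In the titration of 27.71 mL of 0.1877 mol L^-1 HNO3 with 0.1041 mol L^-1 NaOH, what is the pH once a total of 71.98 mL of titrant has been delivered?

12.36

n(acid) = 0.1877 x 0.02771 = 0.005201 mol; n(NaOH) added = 0.1041 x 0.07198 = 0.007493 mol.
Base is in excess by 0.007493 - 0.005201 = 0.002292 mol in a total volume of 0.09969 L.
[OH^-] = 0.002292/0.09969 = 0.02299 M, so pOH = 1.64 and pH = 14.00 - 1.64 = 12.36.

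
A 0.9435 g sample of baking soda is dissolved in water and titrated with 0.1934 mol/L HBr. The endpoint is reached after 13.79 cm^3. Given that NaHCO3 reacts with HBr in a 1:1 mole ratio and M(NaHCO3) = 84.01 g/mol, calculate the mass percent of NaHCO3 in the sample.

23.7%

n(HBr) = 0.1934 x 0.01379 = 0.002667 mol.
n(NaHCO3) = 0.002667 / 1 = 0.002667 mol.
mass of NaHCO3 = 0.002667 x 84.01 = 0.2241 g.
% purity = 0.2241 / 0.9435 x 100 = 23.7%.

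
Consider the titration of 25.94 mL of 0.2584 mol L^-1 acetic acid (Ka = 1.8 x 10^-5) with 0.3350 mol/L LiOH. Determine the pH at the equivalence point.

8.95

n(CH3COOH) = 0.2584 x 0.02594 = 0.006703 mol; V(LiOH) at equivalence = 0.006703/0.3350 = 0.02001 L.
At equivalence all the acid is converted to CH3COO-; total volume = 0.02594 + 0.02001 = 0.04595 L, so [CH3COO-] = 0.006703/0.04595 = 0.1459 M.
Kb = Kw/Ka = 1.0e-14 / 1.8 x 10^-5 = 5.56e-10.
[OH^-] = sqrt(Kb x [CH3COO-]) = sqrt(5.56e-10 x 0.1459) = 9.00e-6 M.
pOH = 5.05, so pH = 14.00 - 5.05 = 8.95.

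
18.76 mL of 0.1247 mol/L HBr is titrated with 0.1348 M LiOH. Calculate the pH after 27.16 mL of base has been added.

12.46

n(acid) = 0.1247 x 0.01876 = 0.002339 mol; n(LiOH) added = 0.1348 x 0.02716 = 0.003661 mol.
Base is in excess by 0.003661 - 0.002339 = 0.001322 mol in a total volume of 0.04592 L.
[OH^-] = 0.001322/0.04592 = 0.02878 M, so pOH = 1.54 and pH = 14.00 - 1.54 = 12.46.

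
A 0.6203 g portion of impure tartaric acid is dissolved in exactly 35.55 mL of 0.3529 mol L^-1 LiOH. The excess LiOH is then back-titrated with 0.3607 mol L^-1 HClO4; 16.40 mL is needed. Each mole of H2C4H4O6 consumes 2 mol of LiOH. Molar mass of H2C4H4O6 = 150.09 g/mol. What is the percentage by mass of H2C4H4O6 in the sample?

Total n(LiOH) added = 0.3529 x 0.03555 = 0.01255 mol.
n(HClO4) used = 0.3607 x 0.01640 = 0.005915 mol, which equals the excess n(LiOH).
So n(LiOH) consumed by the sample = 0.01255 - 0.005915 = 0.006630 mol.
n(H2C4H4O6) = 0.006630 / 2 = 0.003315 mol.
mass H2C4H4O6 = 0.003315 x 150.09 = 0.4976 g, so %H2C4H4O6 = 0.4976/0.6203 x 100 = 80.2%.

80.2%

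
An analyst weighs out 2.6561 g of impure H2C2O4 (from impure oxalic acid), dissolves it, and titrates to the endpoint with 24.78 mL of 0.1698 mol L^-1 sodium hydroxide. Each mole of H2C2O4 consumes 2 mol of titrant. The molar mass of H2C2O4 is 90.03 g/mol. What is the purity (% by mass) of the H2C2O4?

n(NaOH) = 0.1698 x 0.02478 = 0.004208 mol.
n(H2C2O4) = 0.004208 / 2 = 0.002104 mol.
mass of H2C2O4 = 0.002104 x 90.03 = 0.1894 g.
% purity = 0.1894 / 2.6561 x 100 = 7.13%.

7.13%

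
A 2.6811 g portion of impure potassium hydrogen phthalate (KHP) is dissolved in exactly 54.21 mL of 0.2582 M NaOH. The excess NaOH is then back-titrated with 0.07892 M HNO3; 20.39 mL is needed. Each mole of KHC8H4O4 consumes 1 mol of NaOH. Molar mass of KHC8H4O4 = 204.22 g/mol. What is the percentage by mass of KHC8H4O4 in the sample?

Total n(NaOH) added = 0.2582 x 0.05421 = 0.01400 mol.
n(HNO3) used = 0.07892 x 0.02039 = 0.001609 mol, which equals the excess n(NaOH).
So n(NaOH) consumed by the sample = 0.01400 - 0.001609 = 0.01239 mol.
n(KHC8H4O4) = 0.01239 / 1 = 0.01239 mol.
mass KHC8H4O4 = 0.01239 x 204.22 = 2.530 g, so %KHC8H4O4 = 2.530/2.6811 x 100 = 94.4%.

94.4%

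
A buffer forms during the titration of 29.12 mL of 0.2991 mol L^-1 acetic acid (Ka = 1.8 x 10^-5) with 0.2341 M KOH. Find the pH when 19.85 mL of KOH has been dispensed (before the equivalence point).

Initial n(CH3COOH) = 0.2991 x 0.02912 = 0.008710 mol.
n(KOH) added = 0.2341 x 0.01985 = 0.004647 mol, converting that many moles of CH3COOH to CH3COO-.
Remaining n(CH3COOH) = 0.004063 mol; n(CH3COO-) = 0.004647 mol.
By Henderson-Hasselbalch, pH = pKa + log([A^-]/[HA]) = 4.74 + log(0.004647/0.004063) = 4.74 + (+0.06) = 4.80.

4.80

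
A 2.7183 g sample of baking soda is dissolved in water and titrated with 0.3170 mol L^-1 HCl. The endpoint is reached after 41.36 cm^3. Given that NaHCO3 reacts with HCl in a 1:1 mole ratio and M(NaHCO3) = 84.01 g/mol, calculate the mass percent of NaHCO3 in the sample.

40.5%

n(HCl) = 0.3170 x 0.04136 = 0.01311 mol.
n(NaHCO3) = 0.01311 / 1 = 0.01311 mol.
mass of NaHCO3 = 0.01311 x 84.01 = 1.101 g.
% purity = 1.101 / 2.7183 x 100 = 40.5%.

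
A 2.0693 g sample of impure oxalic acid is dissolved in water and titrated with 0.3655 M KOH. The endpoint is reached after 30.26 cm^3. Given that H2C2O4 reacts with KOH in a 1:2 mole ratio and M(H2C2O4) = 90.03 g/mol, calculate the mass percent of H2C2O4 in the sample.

n(KOH) = 0.3655 x 0.03026 = 0.01106 mol.
n(H2C2O4) = 0.01106 / 2 = 0.005530 mol.
mass of H2C2O4 = 0.005530 x 90.03 = 0.4979 g.
% purity = 0.4979 / 2.0693 x 100 = 24.1%.

24.1%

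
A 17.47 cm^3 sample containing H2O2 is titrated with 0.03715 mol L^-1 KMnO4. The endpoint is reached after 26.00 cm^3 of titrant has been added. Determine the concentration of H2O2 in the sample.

n(KMnO4) = 0.03715 x 0.02600 = 0.0009659 mol.
From the balanced equation, 2 mol KMnO4 reacts with 5 mol H2O2, so n(H2O2) = 0.0009659 x 5/2 = 0.002415 mol.
[H2O2] = 0.002415 / 0.01747 L = 0.138 M.

0.138 M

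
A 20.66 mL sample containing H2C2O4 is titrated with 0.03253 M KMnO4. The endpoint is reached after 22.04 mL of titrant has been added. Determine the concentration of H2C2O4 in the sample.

n(KMnO4) = 0.03253 x 0.02204 = 0.0007170 mol.
From the balanced equation, 2 mol KMnO4 reacts with 5 mol H2C2O4, so n(H2C2O4) = 0.0007170 x 5/2 = 0.001792 mol.
[H2C2O4] = 0.001792 / 0.02066 L = 0.0868 M.

0.0868 M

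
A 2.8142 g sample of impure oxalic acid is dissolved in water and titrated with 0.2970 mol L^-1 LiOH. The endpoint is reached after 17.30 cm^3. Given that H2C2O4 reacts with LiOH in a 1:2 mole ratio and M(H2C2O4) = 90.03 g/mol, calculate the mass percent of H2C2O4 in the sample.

n(LiOH) = 0.2970 x 0.01730 = 0.005138 mol.
n(H2C2O4) = 0.005138 / 2 = 0.002569 mol.
mass of H2C2O4 = 0.002569 x 90.03 = 0.2313 g.
% purity = 0.2313 / 2.8142 x 100 = 8.22%.

8.22%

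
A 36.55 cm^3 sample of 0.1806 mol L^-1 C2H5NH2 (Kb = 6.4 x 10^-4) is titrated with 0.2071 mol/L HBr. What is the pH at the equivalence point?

n(C2H5NH2) = 0.1806 x 0.03655 = 0.006601 mol; V(HBr) at equivalence = 0.006601/0.2071 = 0.03187 L.
At equivalence the base is fully converted to C2H5NH3+; total volume = 0.06842 L, so [C2H5NH3+] = 0.006601/0.06842 = 0.09647 M.
Ka(C2H5NH3+) = Kw/Kb = 1.0e-14 / 6.4 x 10^-4 = 1.56e-11.
[H^+] = sqrt(Ka x [C2H5NH3+]) = sqrt(1.56e-11 x 0.09647) = 1.23e-6 M.
pH = -log(1.23e-6) = 5.91.

5.91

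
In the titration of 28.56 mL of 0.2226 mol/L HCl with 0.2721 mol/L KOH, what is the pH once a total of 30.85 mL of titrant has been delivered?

n(acid) = 0.2226 x 0.02856 = 0.006357 mol; n(KOH) added = 0.2721 x 0.03085 = 0.008394 mol.
Base is in excess by 0.008394 - 0.006357 = 0.002037 mol in a total volume of 0.05941 L.
[OH^-] = 0.002037/0.05941 = 0.03428 M, so pOH = 1.46 and pH = 14.00 - 1.46 = 12.54.

12.54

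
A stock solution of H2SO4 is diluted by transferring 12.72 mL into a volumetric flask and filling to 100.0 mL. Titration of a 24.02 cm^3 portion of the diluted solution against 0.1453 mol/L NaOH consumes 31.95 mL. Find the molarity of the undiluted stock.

0.760 M

n(NaOH) = 0.1453 x 0.03195 = 0.004642 mol.
n(H2SO4) in the aliquot = 0.004642 x 1/2 = 0.002321 mol.
[diluted H2SO4] = 0.002321 / 0.02402 = 0.09663 M.
Dilution factor = 100.0/12.72 = 7.862, so [stock] = 0.09663 x 7.862 = 0.760 M.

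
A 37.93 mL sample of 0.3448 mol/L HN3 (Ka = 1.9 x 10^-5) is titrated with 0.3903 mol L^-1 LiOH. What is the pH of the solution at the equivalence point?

n(HN3) = 0.3448 x 0.03793 = 0.01308 mol; V(LiOH) at equivalence = 0.01308/0.3903 = 0.03351 L.
At equivalence all the acid is converted to N3-; total volume = 0.03793 + 0.03351 = 0.07144 L, so [N3-] = 0.01308/0.07144 = 0.1831 M.
Kb = Kw/Ka = 1.0e-14 / 1.9 x 10^-5 = 5.26e-10.
[OH^-] = sqrt(Kb x [N3-]) = sqrt(5.26e-10 x 0.1831) = 9.82e-6 M.
pOH = 5.01, so pH = 14.00 - 5.01 = 8.99.

8.99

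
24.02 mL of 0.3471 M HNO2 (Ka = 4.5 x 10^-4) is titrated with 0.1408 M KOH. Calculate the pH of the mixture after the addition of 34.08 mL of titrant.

Initial n(HNO2) = 0.3471 x 0.02402 = 0.008337 mol.
n(KOH) added = 0.1408 x 0.03408 = 0.004798 mol, converting that many moles of HNO2 to NO2-.
Remaining n(HNO2) = 0.003539 mol; n(NO2-) = 0.004798 mol.
By Henderson-Hasselbalch, pH = pKa + log([A^-]/[HA]) = 3.35 + log(0.004798/0.003539) = 3.35 + (+0.13) = 3.48.

3.48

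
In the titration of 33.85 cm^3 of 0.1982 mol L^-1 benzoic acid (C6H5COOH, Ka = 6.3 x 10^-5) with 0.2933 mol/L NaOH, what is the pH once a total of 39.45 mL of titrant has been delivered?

n(acid) = 0.1982 x 0.03385 = 0.006709 mol; n(NaOH) added = 0.2933 x 0.03945 = 0.01157 mol.
Base is in excess by 0.01157 - 0.006709 = 0.004862 mol in a total volume of 0.07330 L.
[OH^-] = 0.004862/0.07330 = 0.06632 M, so pOH = 1.18 and pH = 14.00 - 1.18 = 12.82.

12.82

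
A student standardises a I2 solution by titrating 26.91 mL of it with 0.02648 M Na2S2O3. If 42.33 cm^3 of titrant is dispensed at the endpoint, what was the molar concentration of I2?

n(Na2S2O3) = 0.02648 x 0.04233 = 0.001121 mol.
From the balanced equation, 2 mol Na2S2O3 reacts with 1 mol I2, so n(I2) = 0.001121 x 1/2 = 0.0005604 mol.
[I2] = 0.0005604 / 0.02691 L = 0.0208 M.

0.0208 M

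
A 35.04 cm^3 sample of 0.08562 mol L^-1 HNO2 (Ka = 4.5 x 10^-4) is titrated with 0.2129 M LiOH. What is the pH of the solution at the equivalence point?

8.07

n(HNO2) = 0.08562 x 0.03504 = 0.003000 mol; V(LiOH) at equivalence = 0.003000/0.2129 = 0.01409 L.
At equivalence all the acid is converted to NO2-; total volume = 0.03504 + 0.01409 = 0.04913 L, so [NO2-] = 0.003000/0.04913 = 0.06106 M.
Kb = Kw/Ka = 1.0e-14 / 4.5 x 10^-4 = 2.22e-11.
[OH^-] = sqrt(Kb x [NO2-]) = sqrt(2.22e-11 x 0.06106) = 1.16e-6 M.
pOH = 5.93, so pH = 14.00 - 5.93 = 8.07.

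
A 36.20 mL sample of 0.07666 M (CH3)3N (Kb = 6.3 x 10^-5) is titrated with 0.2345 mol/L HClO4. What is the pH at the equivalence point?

n((CH3)3N) = 0.07666 x 0.03620 = 0.002775 mol; V(HClO4) at equivalence = 0.002775/0.2345 = 0.01183 L.
At equivalence the base is fully converted to (CH3)3NH+; total volume = 0.04803 L, so [(CH3)3NH+] = 0.002775/0.04803 = 0.05777 M.
Ka((CH3)3NH+) = Kw/Kb = 1.0e-14 / 6.3 x 10^-5 = 1.59e-10.
[H^+] = sqrt(Ka x [(CH3)3NH+]) = sqrt(1.59e-10 x 0.05777) = 3.03e-6 M.
pH = -log(3.03e-6) = 5.52.

5.52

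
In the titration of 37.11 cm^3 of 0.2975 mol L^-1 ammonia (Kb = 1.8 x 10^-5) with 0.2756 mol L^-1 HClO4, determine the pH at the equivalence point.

5.05

n(NH3) = 0.2975 x 0.03711 = 0.01104 mol; V(HClO4) at equivalence = 0.01104/0.2756 = 0.04006 L.
At equivalence the base is fully converted to NH4+; total volume = 0.07717 L, so [NH4+] = 0.01104/0.07717 = 0.1431 M.
Ka(NH4+) = Kw/Kb = 1.0e-14 / 1.8 x 10^-5 = 5.56e-10.
[H^+] = sqrt(Ka x [NH4+]) = sqrt(5.56e-10 x 0.1431) = 8.92e-6 M.
pH = -log(8.92e-6) = 5.05.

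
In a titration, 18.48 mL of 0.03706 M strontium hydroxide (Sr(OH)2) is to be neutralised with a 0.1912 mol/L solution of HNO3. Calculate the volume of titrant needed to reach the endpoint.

n(Sr(OH)2) = 0.03706 mol/L x 0.01848 L = 0.0006849 mol.
The neutralisation is 1 Sr(OH)2 : 2 HNO3, so n(HNO3) = 0.0006849 x 2/1 = 0.001370 mol.
V(HNO3) = 0.001370 / 0.1912 = 0.007164 L = 7.16 mL.

7.16 mL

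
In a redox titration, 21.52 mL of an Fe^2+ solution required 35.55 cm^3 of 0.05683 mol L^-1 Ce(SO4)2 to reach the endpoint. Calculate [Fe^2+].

0.0939 M

n(Ce(SO4)2) = 0.05683 x 0.03555 = 0.002020 mol.
From the balanced equation, 1 mol Ce(SO4)2 reacts with 1 mol Fe^2+, so n(Fe^2+) = 0.002020 x 1/1 = 0.002020 mol.
[Fe^2+] = 0.002020 / 0.02152 L = 0.0939 M.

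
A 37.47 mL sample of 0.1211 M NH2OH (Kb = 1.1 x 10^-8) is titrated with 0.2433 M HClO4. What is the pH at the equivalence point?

3.57

n(NH2OH) = 0.1211 x 0.03747 = 0.004538 mol; V(HClO4) at equivalence = 0.004538/0.2433 = 0.01865 L.
At equivalence the base is fully converted to NH3OH+; total volume = 0.05612 L, so [NH3OH+] = 0.004538/0.05612 = 0.08086 M.
Ka(NH3OH+) = Kw/Kb = 1.0e-14 / 1.1 x 10^-8 = 9.09e-7.
[H^+] = sqrt(Ka x [NH3OH+]) = sqrt(9.09e-7 x 0.08086) = 0.000271 M.
pH = -log(0.000271) = 3.57.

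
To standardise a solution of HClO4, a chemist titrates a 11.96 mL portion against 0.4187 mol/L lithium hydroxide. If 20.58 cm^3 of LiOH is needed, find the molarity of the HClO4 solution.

n(LiOH) delivered = 0.4187 x 0.02058 = 0.008617 mol.
For a 1:1 reaction, n(HClO4) = 0.008617 mol.
[HClO4] = 0.008617 mol / 0.01196 L = 0.720 M.

0.720 M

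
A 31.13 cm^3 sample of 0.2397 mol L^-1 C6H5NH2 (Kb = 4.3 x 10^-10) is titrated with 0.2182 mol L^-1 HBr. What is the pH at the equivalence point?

2.79

n(C6H5NH2) = 0.2397 x 0.03113 = 0.007462 mol; V(HBr) at equivalence = 0.007462/0.2182 = 0.03420 L.
At equivalence the base is fully converted to C6H5NH3+; total volume = 0.06533 L, so [C6H5NH3+] = 0.007462/0.06533 = 0.1142 M.
Ka(C6H5NH3+) = Kw/Kb = 1.0e-14 / 4.3 x 10^-10 = 2.33e-5.
[H^+] = sqrt(Ka x [C6H5NH3+]) = sqrt(2.33e-5 x 0.1142) = 0.00163 M.
pH = -log(0.00163) = 2.79.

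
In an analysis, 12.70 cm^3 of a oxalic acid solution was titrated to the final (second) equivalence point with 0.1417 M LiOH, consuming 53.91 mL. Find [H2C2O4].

n(LiOH) = 0.1417 x 0.05391 = 0.007639 mol.
At the final (second) equivalence point, 2 mol OH^- react per mol H2C2O4, so n(H2C2O4) = 0.007639 / 2 = 0.003820 mol.
[H2C2O4] = 0.003820 / 0.01270 L = 0.301 M.

0.301 M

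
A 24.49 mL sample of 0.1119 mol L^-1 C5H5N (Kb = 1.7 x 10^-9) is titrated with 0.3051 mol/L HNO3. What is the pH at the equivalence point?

3.16

n(C5H5N) = 0.1119 x 0.02449 = 0.002740 mol; V(HNO3) at equivalence = 0.002740/0.3051 = 0.008982 L.
At equivalence the base is fully converted to C5H5NH+; total volume = 0.03347 L, so [C5H5NH+] = 0.002740/0.03347 = 0.08187 M.
Ka(C5H5NH+) = Kw/Kb = 1.0e-14 / 1.7 x 10^-9 = 5.88e-6.
[H^+] = sqrt(Ka x [C5H5NH+]) = sqrt(5.88e-6 x 0.08187) = 0.000694 M.
pH = -log(0.000694) = 3.16.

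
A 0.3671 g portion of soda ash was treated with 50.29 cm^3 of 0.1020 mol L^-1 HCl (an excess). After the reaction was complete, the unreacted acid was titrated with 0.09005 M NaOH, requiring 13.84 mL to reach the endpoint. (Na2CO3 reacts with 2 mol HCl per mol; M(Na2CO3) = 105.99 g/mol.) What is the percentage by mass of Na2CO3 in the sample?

56.1%

Total n(HCl) added = 0.1020 x 0.05029 = 0.005130 mol.
n(NaOH) used = 0.09005 x 0.01384 = 0.001246 mol, which equals the excess n(HCl).
So n(HCl) consumed by the sample = 0.005130 - 0.001246 = 0.003883 mol.
n(Na2CO3) = 0.003883 / 2 = 0.001942 mol.
mass Na2CO3 = 0.001942 x 105.99 = 0.2058 g, so %Na2CO3 = 0.2058/0.3671 x 100 = 56.1%.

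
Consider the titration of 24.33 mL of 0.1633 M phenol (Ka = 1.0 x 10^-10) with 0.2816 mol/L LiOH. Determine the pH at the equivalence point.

n(C6H5OH) = 0.1633 x 0.02433 = 0.003973 mol; V(LiOH) at equivalence = 0.003973/0.2816 = 0.01411 L.
At equivalence all the acid is converted to C6H5O-; total volume = 0.02433 + 0.01411 = 0.03844 L, so [C6H5O-] = 0.003973/0.03844 = 0.1034 M.
Kb = Kw/Ka = 1.0e-14 / 1.0 x 10^-10 = 0.000100.
[OH^-] = sqrt(Kb x [C6H5O-]) = sqrt(0.000100 x 0.1034) = 0.00321 M.
pOH = 2.49, so pH = 14.00 - 2.49 = 11.51.

11.51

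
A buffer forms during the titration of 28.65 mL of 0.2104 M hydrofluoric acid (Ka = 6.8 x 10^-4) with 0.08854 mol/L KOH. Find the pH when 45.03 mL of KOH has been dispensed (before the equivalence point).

3.46

Initial n(HF) = 0.2104 x 0.02865 = 0.006028 mol.
n(KOH) added = 0.08854 x 0.04503 = 0.003987 mol, converting that many moles of HF to F-.
Remaining n(HF) = 0.002041 mol; n(F-) = 0.003987 mol.
By Henderson-Hasselbalch, pH = pKa + log([A^-]/[HA]) = 3.17 + log(0.003987/0.002041) = 3.17 + (+0.29) = 3.46.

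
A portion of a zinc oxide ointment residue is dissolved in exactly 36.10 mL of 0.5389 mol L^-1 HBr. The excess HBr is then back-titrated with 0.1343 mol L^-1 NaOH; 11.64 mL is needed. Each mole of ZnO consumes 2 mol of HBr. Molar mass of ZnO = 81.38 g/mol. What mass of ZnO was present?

Total n(HBr) added = 0.5389 x 0.03610 = 0.01945 mol.
n(NaOH) used = 0.1343 x 0.01164 = 0.001563 mol, which equals the excess n(HBr).
So n(HBr) consumed by the sample = 0.01945 - 0.001563 = 0.01789 mol.
n(ZnO) = 0.01789 / 2 = 0.008946 mol.
mass = 0.008946 mol x 81.38 g/mol = 0.728 g.

0.728 g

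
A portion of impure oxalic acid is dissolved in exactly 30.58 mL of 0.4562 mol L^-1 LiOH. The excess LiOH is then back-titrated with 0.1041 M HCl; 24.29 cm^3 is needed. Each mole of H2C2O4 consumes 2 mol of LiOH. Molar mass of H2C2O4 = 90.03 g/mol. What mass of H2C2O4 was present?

0.514 g

Total n(LiOH) added = 0.4562 x 0.03058 = 0.01395 mol.
n(HCl) used = 0.1041 x 0.02429 = 0.002529 mol, which equals the excess n(LiOH).
So n(LiOH) consumed by the sample = 0.01395 - 0.002529 = 0.01142 mol.
n(H2C2O4) = 0.01142 / 2 = 0.005711 mol.
mass = 0.005711 mol x 90.03 g/mol = 0.514 g.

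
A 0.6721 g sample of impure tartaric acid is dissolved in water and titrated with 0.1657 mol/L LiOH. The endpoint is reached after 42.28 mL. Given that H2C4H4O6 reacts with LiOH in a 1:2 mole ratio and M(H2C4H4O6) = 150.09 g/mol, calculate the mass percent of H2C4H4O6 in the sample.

78.2%

n(LiOH) = 0.1657 x 0.04228 = 0.007006 mol.
n(H2C4H4O6) = 0.007006 / 2 = 0.003503 mol.
mass of H2C4H4O6 = 0.003503 x 150.09 = 0.5257 g.
% purity = 0.5257 / 0.6721 x 100 = 78.2%.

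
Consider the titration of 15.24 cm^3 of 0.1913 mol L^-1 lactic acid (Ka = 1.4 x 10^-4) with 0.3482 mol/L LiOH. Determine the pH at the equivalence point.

8.47

n(HC3H5O3) = 0.1913 x 0.01524 = 0.002915 mol; V(LiOH) at equivalence = 0.002915/0.3482 = 0.008373 L.
At equivalence all the acid is converted to C3H5O3-; total volume = 0.01524 + 0.008373 = 0.02361 L, so [C3H5O3-] = 0.002915/0.02361 = 0.1235 M.
Kb = Kw/Ka = 1.0e-14 / 1.4 x 10^-4 = 7.14e-11.
[OH^-] = sqrt(Kb x [C3H5O3-]) = sqrt(7.14e-11 x 0.1235) = 2.97e-6 M.
pOH = 5.53, so pH = 14.00 - 5.53 = 8.47.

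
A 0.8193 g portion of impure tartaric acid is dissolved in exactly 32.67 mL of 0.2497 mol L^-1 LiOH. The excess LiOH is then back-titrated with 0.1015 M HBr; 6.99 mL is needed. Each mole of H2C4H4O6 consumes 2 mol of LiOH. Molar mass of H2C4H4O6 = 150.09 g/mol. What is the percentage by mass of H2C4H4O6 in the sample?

Total n(LiOH) added = 0.2497 x 0.03267 = 0.008158 mol.
n(HBr) used = 0.1015 x 0.006990 = 0.0007095 mol, which equals the excess n(LiOH).
So n(LiOH) consumed by the sample = 0.008158 - 0.0007095 = 0.007448 mol.
n(H2C4H4O6) = 0.007448 / 2 = 0.003724 mol.
mass H2C4H4O6 = 0.003724 x 150.09 = 0.5590 g, so %H2C4H4O6 = 0.5590/0.8193 x 100 = 68.2%.

68.2%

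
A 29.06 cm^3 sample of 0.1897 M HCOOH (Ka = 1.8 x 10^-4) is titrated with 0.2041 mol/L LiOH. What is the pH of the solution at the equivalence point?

8.37

n(HCOOH) = 0.1897 x 0.02906 = 0.005513 mol; V(LiOH) at equivalence = 0.005513/0.2041 = 0.02701 L.
At equivalence all the acid is converted to HCOO-; total volume = 0.02906 + 0.02701 = 0.05607 L, so [HCOO-] = 0.005513/0.05607 = 0.09832 M.
Kb = Kw/Ka = 1.0e-14 / 1.8 x 10^-4 = 5.56e-11.
[OH^-] = sqrt(Kb x [HCOO-]) = sqrt(5.56e-11 x 0.09832) = 2.34e-6 M.
pOH = 5.63, so pH = 14.00 - 5.63 = 8.37.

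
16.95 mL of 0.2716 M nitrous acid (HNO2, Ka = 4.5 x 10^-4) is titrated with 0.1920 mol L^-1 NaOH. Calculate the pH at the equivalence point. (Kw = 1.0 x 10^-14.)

8.20

n(HNO2) = 0.2716 x 0.01695 = 0.004604 mol; V(NaOH) at equivalence = 0.004604/0.1920 = 0.02398 L.
At equivalence all the acid is converted to NO2-; total volume = 0.01695 + 0.02398 = 0.04093 L, so [NO2-] = 0.004604/0.04093 = 0.1125 M.
Kb = Kw/Ka = 1.0e-14 / 4.5 x 10^-4 = 2.22e-11.
[OH^-] = sqrt(Kb x [NO2-]) = sqrt(2.22e-11 x 0.1125) = 1.58e-6 M.
pOH = 5.80, so pH = 14.00 - 5.80 = 8.20.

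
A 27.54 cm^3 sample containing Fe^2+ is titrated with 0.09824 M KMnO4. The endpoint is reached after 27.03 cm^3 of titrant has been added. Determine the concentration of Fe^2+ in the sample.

0.482 M

n(KMnO4) = 0.09824 x 0.02703 = 0.002655 mol.
From the balanced equation, 1 mol KMnO4 reacts with 5 mol Fe^2+, so n(Fe^2+) = 0.002655 x 5/1 = 0.01328 mol.
[Fe^2+] = 0.01328 / 0.02754 L = 0.482 M.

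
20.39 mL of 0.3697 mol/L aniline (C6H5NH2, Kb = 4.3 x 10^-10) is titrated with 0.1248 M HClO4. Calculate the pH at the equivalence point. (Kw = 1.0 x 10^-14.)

2.83

n(C6H5NH2) = 0.3697 x 0.02039 = 0.007538 mol; V(HClO4) at equivalence = 0.007538/0.1248 = 0.06040 L.
At equivalence the base is fully converted to C6H5NH3+; total volume = 0.08079 L, so [C6H5NH3+] = 0.007538/0.08079 = 0.09330 M.
Ka(C6H5NH3+) = Kw/Kb = 1.0e-14 / 4.3 x 10^-10 = 2.33e-5.
[H^+] = sqrt(Ka x [C6H5NH3+]) = sqrt(2.33e-5 x 0.09330) = 0.00147 M.
pH = -log(0.00147) = 2.83.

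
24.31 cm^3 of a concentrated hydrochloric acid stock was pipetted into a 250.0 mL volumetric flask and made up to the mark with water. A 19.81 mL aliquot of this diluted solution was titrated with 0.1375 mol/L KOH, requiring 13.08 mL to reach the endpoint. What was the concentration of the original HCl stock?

0.934 M

n(KOH) = 0.1375 x 0.01308 = 0.001799 mol.
n(HCl) in the aliquot = 0.001799 mol.
[diluted HCl] = 0.001799 / 0.01981 = 0.09079 M.
Dilution factor = 250.0/24.31 = 10.28, so [stock] = 0.09079 x 10.28 = 0.934 M.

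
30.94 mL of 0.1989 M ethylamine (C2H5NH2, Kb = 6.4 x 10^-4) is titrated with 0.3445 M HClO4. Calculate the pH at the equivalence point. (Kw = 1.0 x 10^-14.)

5.85

n(C2H5NH2) = 0.1989 x 0.03094 = 0.006154 mol; V(HClO4) at equivalence = 0.006154/0.3445 = 0.01786 L.
At equivalence the base is fully converted to C2H5NH3+; total volume = 0.04880 L, so [C2H5NH3+] = 0.006154/0.04880 = 0.1261 M.
Ka(C2H5NH3+) = Kw/Kb = 1.0e-14 / 6.4 x 10^-4 = 1.56e-11.
[H^+] = sqrt(Ka x [C2H5NH3+]) = sqrt(1.56e-11 x 0.1261) = 1.40e-6 M.
pH = -log(1.40e-6) = 5.85.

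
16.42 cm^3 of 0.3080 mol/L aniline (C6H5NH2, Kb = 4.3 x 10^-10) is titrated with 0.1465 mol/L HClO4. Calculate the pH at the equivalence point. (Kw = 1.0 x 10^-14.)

n(C6H5NH2) = 0.3080 x 0.01642 = 0.005057 mol; V(HClO4) at equivalence = 0.005057/0.1465 = 0.03452 L.
At equivalence the base is fully converted to C6H5NH3+; total volume = 0.05094 L, so [C6H5NH3+] = 0.005057/0.05094 = 0.09928 M.
Ka(C6H5NH3+) = Kw/Kb = 1.0e-14 / 4.3 x 10^-10 = 2.33e-5.
[H^+] = sqrt(Ka x [C6H5NH3+]) = sqrt(2.33e-5 x 0.09928) = 0.00152 M.
pH = -log(0.00152) = 2.82.

2.82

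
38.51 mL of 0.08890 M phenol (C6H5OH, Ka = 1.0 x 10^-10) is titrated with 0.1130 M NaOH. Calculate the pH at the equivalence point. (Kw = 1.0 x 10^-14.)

n(C6H5OH) = 0.08890 x 0.03851 = 0.003424 mol; V(NaOH) at equivalence = 0.003424/0.1130 = 0.03030 L.
At equivalence all the acid is converted to C6H5O-; total volume = 0.03851 + 0.03030 = 0.06881 L, so [C6H5O-] = 0.003424/0.06881 = 0.04976 M.
Kb = Kw/Ka = 1.0e-14 / 1.0 x 10^-10 = 0.000100.
[OH^-] = sqrt(Kb x [C6H5O-]) = sqrt(0.000100 x 0.04976) = 0.00223 M.
pOH = 2.65, so pH = 14.00 - 2.65 = 11.35.

11.35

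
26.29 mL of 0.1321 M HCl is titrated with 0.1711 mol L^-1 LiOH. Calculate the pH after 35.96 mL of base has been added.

n(acid) = 0.1321 x 0.02629 = 0.003473 mol; n(LiOH) added = 0.1711 x 0.03596 = 0.006153 mol.
Base is in excess by 0.006153 - 0.003473 = 0.002680 mol in a total volume of 0.06225 L.
[OH^-] = 0.002680/0.06225 = 0.04305 M, so pOH = 1.37 and pH = 14.00 - 1.37 = 12.63.

12.63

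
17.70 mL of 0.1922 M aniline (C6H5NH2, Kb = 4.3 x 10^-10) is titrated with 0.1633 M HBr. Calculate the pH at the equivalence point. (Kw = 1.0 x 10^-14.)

n(C6H5NH2) = 0.1922 x 0.01770 = 0.003402 mol; V(HBr) at equivalence = 0.003402/0.1633 = 0.02083 L.
At equivalence the base is fully converted to C6H5NH3+; total volume = 0.03853 L, so [C6H5NH3+] = 0.003402/0.03853 = 0.08829 M.
Ka(C6H5NH3+) = Kw/Kb = 1.0e-14 / 4.3 x 10^-10 = 2.33e-5.
[H^+] = sqrt(Ka x [C6H5NH3+]) = sqrt(2.33e-5 x 0.08829) = 0.00143 M.
pH = -log(0.00143) = 2.84.

2.84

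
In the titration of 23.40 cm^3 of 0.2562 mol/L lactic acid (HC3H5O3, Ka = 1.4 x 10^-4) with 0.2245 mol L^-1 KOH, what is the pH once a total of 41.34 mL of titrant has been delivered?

12.71

n(acid) = 0.2562 x 0.02340 = 0.005995 mol; n(KOH) added = 0.2245 x 0.04134 = 0.009281 mol.
Base is in excess by 0.009281 - 0.005995 = 0.003286 mol in a total volume of 0.06474 L.
[OH^-] = 0.003286/0.06474 = 0.05075 M, so pOH = 1.29 and pH = 14.00 - 1.29 = 12.71.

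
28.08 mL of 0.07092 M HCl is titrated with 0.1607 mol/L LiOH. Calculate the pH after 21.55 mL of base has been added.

12.47

n(acid) = 0.07092 x 0.02808 = 0.001991 mol; n(LiOH) added = 0.1607 x 0.02155 = 0.003463 mol.
Base is in excess by 0.003463 - 0.001991 = 0.001472 mol in a total volume of 0.04963 L.
[OH^-] = 0.001472/0.04963 = 0.02965 M, so pOH = 1.53 and pH = 14.00 - 1.53 = 12.47.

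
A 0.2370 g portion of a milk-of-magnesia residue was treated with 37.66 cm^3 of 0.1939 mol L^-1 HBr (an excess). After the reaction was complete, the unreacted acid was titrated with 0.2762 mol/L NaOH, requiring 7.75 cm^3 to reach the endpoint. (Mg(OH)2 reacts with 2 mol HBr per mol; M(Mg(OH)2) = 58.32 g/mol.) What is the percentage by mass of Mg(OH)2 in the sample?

63.5%

Total n(HBr) added = 0.1939 x 0.03766 = 0.007302 mol.
n(NaOH) used = 0.2762 x 0.007750 = 0.002141 mol, which equals the excess n(HBr).
So n(HBr) consumed by the sample = 0.007302 - 0.002141 = 0.005162 mol.
n(Mg(OH)2) = 0.005162 / 2 = 0.002581 mol.
mass Mg(OH)2 = 0.002581 x 58.32 = 0.1505 g, so %Mg(OH)2 = 0.1505/0.2370 x 100 = 63.5%.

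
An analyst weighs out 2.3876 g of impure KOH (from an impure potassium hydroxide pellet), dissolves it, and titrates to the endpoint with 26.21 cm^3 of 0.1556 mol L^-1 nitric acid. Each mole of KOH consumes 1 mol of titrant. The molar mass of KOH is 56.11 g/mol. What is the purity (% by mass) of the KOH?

n(HNO3) = 0.1556 x 0.02621 = 0.004078 mol.
n(KOH) = 0.004078 / 1 = 0.004078 mol.
mass of KOH = 0.004078 x 56.11 = 0.2288 g.
% purity = 0.2288 / 2.3876 x 100 = 9.58%.

9.58%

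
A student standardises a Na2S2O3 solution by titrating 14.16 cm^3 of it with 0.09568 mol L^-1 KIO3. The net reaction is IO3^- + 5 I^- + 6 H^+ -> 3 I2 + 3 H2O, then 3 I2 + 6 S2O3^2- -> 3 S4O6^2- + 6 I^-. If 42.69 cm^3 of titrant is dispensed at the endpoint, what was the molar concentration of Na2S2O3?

n(KIO3) = 0.09568 x 0.04269 = 0.004085 mol.
From the balanced equation, 1 mol KIO3 reacts with 6 mol Na2S2O3, so n(Na2S2O3) = 0.004085 x 6/1 = 0.02451 mol.
[Na2S2O3] = 0.02451 / 0.01416 L = 1.73 M.

1.73 M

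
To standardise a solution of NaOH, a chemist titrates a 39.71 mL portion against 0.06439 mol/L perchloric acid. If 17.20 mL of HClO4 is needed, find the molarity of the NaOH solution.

0.0279 M

n(HClO4) delivered = 0.06439 x 0.01720 = 0.001108 mol.
For a 1:1 reaction, n(NaOH) = 0.001108 mol.
[NaOH] = 0.001108 mol / 0.03971 L = 0.0279 M.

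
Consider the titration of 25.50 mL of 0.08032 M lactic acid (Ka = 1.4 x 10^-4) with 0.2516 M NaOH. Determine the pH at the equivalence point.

8.32

n(HC3H5O3) = 0.08032 x 0.02550 = 0.002048 mol; V(NaOH) at equivalence = 0.002048/0.2516 = 0.008141 L.
At equivalence all the acid is converted to C3H5O3-; total volume = 0.02550 + 0.008141 = 0.03364 L, so [C3H5O3-] = 0.002048/0.03364 = 0.06088 M.
Kb = Kw/Ka = 1.0e-14 / 1.4 x 10^-4 = 7.14e-11.
[OH^-] = sqrt(Kb x [C3H5O3-]) = sqrt(7.14e-11 x 0.06088) = 2.09e-6 M.
pOH = 5.68, so pH = 14.00 - 5.68 = 8.32.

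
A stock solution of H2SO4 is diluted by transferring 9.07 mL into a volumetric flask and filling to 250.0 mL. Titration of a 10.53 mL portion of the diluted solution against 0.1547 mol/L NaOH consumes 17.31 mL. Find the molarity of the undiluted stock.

n(NaOH) = 0.1547 x 0.01731 = 0.002678 mol.
n(H2SO4) in the aliquot = 0.002678 x 1/2 = 0.001339 mol.
[diluted H2SO4] = 0.001339 / 0.01053 = 0.1272 M.
Dilution factor = 250.0/9.070 = 27.56, so [stock] = 0.1272 x 27.56 = 3.50 M.

3.50 M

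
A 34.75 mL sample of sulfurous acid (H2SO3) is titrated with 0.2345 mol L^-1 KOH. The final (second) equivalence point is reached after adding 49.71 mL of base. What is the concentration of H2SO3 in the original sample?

n(KOH) = 0.2345 x 0.04971 = 0.01166 mol.
At the final (second) equivalence point, 2 mol OH^- react per mol H2SO3, so n(H2SO3) = 0.01166 / 2 = 0.005828 mol.
[H2SO3] = 0.005828 / 0.03475 L = 0.168 M.

0.168 M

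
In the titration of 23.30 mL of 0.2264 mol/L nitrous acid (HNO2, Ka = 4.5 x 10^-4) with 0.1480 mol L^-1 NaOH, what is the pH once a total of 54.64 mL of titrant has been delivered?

n(acid) = 0.2264 x 0.02330 = 0.005275 mol; n(NaOH) added = 0.1480 x 0.05464 = 0.008087 mol.
Base is in excess by 0.008087 - 0.005275 = 0.002812 mol in a total volume of 0.07794 L.
[OH^-] = 0.002812/0.07794 = 0.03607 M, so pOH = 1.44 and pH = 14.00 - 1.44 = 12.56.

12.56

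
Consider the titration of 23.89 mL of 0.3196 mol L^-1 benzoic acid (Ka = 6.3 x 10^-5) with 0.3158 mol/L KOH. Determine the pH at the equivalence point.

n(C6H5COOH) = 0.3196 x 0.02389 = 0.007635 mol; V(KOH) at equivalence = 0.007635/0.3158 = 0.02418 L.
At equivalence all the acid is converted to C6H5COO-; total volume = 0.02389 + 0.02418 = 0.04807 L, so [C6H5COO-] = 0.007635/0.04807 = 0.1588 M.
Kb = Kw/Ka = 1.0e-14 / 6.3 x 10^-5 = 1.59e-10.
[OH^-] = sqrt(Kb x [C6H5COO-]) = sqrt(1.59e-10 x 0.1588) = 5.02e-6 M.
pOH = 5.30, so pH = 14.00 - 5.30 = 8.70.

8.70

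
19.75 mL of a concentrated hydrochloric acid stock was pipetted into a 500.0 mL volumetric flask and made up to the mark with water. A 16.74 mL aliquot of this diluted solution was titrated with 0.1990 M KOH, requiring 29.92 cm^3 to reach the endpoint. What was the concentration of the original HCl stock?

n(KOH) = 0.1990 x 0.02992 = 0.005954 mol.
n(HCl) in the aliquot = 0.005954 mol.
[diluted HCl] = 0.005954 / 0.01674 = 0.3557 M.
Dilution factor = 500.0/19.75 = 25.32, so [stock] = 0.3557 x 25.32 = 9.00 M.

9.00 M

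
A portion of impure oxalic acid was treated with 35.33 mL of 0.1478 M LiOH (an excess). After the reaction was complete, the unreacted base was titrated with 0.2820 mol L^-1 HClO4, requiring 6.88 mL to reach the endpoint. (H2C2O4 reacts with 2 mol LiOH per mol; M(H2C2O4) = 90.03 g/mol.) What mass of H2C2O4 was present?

Total n(LiOH) added = 0.1478 x 0.03533 = 0.005222 mol.
n(HClO4) used = 0.2820 x 0.006880 = 0.001940 mol, which equals the excess n(LiOH).
So n(LiOH) consumed by the sample = 0.005222 - 0.001940 = 0.003282 mol.
n(H2C2O4) = 0.003282 / 2 = 0.001641 mol.
mass = 0.001641 mol x 90.03 g/mol = 0.148 g.

0.148 g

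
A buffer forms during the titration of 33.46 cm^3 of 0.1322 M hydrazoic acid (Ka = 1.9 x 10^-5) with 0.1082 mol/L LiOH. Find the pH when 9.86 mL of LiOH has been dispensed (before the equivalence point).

Initial n(HN3) = 0.1322 x 0.03346 = 0.004423 mol.
n(LiOH) added = 0.1082 x 0.009860 = 0.001067 mol, converting that many moles of HN3 to N3-.
Remaining n(HN3) = 0.003357 mol; n(N3-) = 0.001067 mol.
By Henderson-Hasselbalch, pH = pKa + log([A^-]/[HA]) = 4.72 + log(0.001067/0.003357) = 4.72 + (-0.50) = 4.22.

4.22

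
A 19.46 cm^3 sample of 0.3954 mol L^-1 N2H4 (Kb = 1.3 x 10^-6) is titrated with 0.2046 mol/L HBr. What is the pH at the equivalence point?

4.49

n(N2H4) = 0.3954 x 0.01946 = 0.007694 mol; V(HBr) at equivalence = 0.007694/0.2046 = 0.03761 L.
At equivalence the base is fully converted to N2H5+; total volume = 0.05707 L, so [N2H5+] = 0.007694/0.05707 = 0.1348 M.
Ka(N2H5+) = Kw/Kb = 1.0e-14 / 1.3 x 10^-6 = 7.69e-9.
[H^+] = sqrt(Ka x [N2H5+]) = sqrt(7.69e-9 x 0.1348) = 3.22e-5 M.
pH = -log(3.22e-5) = 4.49.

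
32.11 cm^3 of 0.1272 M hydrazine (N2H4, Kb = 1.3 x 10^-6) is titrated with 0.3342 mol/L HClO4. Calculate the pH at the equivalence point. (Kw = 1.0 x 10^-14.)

4.57

n(N2H4) = 0.1272 x 0.03211 = 0.004084 mol; V(HClO4) at equivalence = 0.004084/0.3342 = 0.01222 L.
At equivalence the base is fully converted to N2H5+; total volume = 0.04433 L, so [N2H5+] = 0.004084/0.04433 = 0.09213 M.
Ka(N2H5+) = Kw/Kb = 1.0e-14 / 1.3 x 10^-6 = 7.69e-9.
[H^+] = sqrt(Ka x [N2H5+]) = sqrt(7.69e-9 x 0.09213) = 2.66e-5 M.
pH = -log(2.66e-5) = 4.57.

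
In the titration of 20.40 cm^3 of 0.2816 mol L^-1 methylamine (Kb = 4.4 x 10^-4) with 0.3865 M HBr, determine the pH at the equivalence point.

5.72

n(CH3NH2) = 0.2816 x 0.02040 = 0.005745 mol; V(HBr) at equivalence = 0.005745/0.3865 = 0.01486 L.
At equivalence the base is fully converted to CH3NH3+; total volume = 0.03526 L, so [CH3NH3+] = 0.005745/0.03526 = 0.1629 M.
Ka(CH3NH3+) = Kw/Kb = 1.0e-14 / 4.4 x 10^-4 = 2.27e-11.
[H^+] = sqrt(Ka x [CH3NH3+]) = sqrt(2.27e-11 x 0.1629) = 1.92e-6 M.
pH = -log(1.92e-6) = 5.72.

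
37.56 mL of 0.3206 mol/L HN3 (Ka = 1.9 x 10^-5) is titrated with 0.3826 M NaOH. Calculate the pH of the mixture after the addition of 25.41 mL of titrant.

5.34

Initial n(HN3) = 0.3206 x 0.03756 = 0.01204 mol.
n(NaOH) added = 0.3826 x 0.02541 = 0.009722 mol, converting that many moles of HN3 to N3-.
Remaining n(HN3) = 0.002320 mol; n(N3-) = 0.009722 mol.
By Henderson-Hasselbalch, pH = pKa + log([A^-]/[HA]) = 4.72 + log(0.009722/0.002320) = 4.72 + (+0.62) = 5.34.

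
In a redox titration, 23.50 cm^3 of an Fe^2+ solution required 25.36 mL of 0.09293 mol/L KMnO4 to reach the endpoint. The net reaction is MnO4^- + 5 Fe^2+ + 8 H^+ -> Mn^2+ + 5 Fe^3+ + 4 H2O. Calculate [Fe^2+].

n(KMnO4) = 0.09293 x 0.02536 = 0.002357 mol.
From the balanced equation, 1 mol KMnO4 reacts with 5 mol Fe^2+, so n(Fe^2+) = 0.002357 x 5/1 = 0.01178 mol.
[Fe^2+] = 0.01178 / 0.02350 L = 0.501 M.

0.501 M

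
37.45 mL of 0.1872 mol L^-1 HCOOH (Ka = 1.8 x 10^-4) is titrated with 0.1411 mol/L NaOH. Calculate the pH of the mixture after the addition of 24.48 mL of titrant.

Initial n(HCOOH) = 0.1872 x 0.03745 = 0.007011 mol.
n(NaOH) added = 0.1411 x 0.02448 = 0.003454 mol, converting that many moles of HCOOH to HCOO-.
Remaining n(HCOOH) = 0.003557 mol; n(HCOO-) = 0.003454 mol.
By Henderson-Hasselbalch, pH = pKa + log([A^-]/[HA]) = 3.74 + log(0.003454/0.003557) = 3.74 + (-0.01) = 3.73.

3.73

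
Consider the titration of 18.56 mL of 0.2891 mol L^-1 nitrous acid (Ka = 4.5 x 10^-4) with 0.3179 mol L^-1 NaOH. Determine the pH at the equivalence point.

8.26

n(HNO2) = 0.2891 x 0.01856 = 0.005366 mol; V(NaOH) at equivalence = 0.005366/0.3179 = 0.01688 L.
At equivalence all the acid is converted to NO2-; total volume = 0.01856 + 0.01688 = 0.03544 L, so [NO2-] = 0.005366/0.03544 = 0.1514 M.
Kb = Kw/Ka = 1.0e-14 / 4.5 x 10^-4 = 2.22e-11.
[OH^-] = sqrt(Kb x [NO2-]) = sqrt(2.22e-11 x 0.1514) = 1.83e-6 M.
pOH = 5.74, so pH = 14.00 - 5.74 = 8.26.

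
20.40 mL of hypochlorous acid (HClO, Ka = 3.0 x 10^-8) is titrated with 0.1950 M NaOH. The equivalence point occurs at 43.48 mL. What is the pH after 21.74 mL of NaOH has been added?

21.74 mL is exactly half the equivalence volume (43.48/2), i.e. the half-equivalence point.
There, n(HA) = n(A^-), so pH = pKa = -log(3.0 x 10^-8) = 7.52.

7.52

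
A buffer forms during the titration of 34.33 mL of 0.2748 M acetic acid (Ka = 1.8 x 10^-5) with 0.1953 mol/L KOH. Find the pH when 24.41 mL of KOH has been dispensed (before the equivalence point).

Initial n(CH3COOH) = 0.2748 x 0.03433 = 0.009434 mol.
n(KOH) added = 0.1953 x 0.02441 = 0.004767 mol, converting that many moles of CH3COOH to CH3COO-.
Remaining n(CH3COOH) = 0.004667 mol; n(CH3COO-) = 0.004767 mol.
By Henderson-Hasselbalch, pH = pKa + log([A^-]/[HA]) = 4.74 + log(0.004767/0.004667) = 4.74 + (+0.01) = 4.75.

4.75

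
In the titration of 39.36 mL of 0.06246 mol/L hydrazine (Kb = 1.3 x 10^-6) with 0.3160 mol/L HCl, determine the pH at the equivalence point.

n(N2H4) = 0.06246 x 0.03936 = 0.002458 mol; V(HCl) at equivalence = 0.002458/0.3160 = 0.007780 L.
At equivalence the base is fully converted to N2H5+; total volume = 0.04714 L, so [N2H5+] = 0.002458/0.04714 = 0.05215 M.
Ka(N2H5+) = Kw/Kb = 1.0e-14 / 1.3 x 10^-6 = 7.69e-9.
[H^+] = sqrt(Ka x [N2H5+]) = sqrt(7.69e-9 x 0.05215) = 2.00e-5 M.
pH = -log(2.00e-5) = 4.70.

4.70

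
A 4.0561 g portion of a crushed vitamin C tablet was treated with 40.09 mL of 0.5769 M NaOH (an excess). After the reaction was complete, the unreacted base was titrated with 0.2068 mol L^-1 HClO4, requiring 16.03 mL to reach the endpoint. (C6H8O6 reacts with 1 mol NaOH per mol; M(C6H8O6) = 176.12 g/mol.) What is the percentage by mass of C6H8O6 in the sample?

86.0%

Total n(NaOH) added = 0.5769 x 0.04009 = 0.02313 mol.
n(HClO4) used = 0.2068 x 0.01603 = 0.003315 mol, which equals the excess n(NaOH).
So n(NaOH) consumed by the sample = 0.02313 - 0.003315 = 0.01981 mol.
n(C6H8O6) = 0.01981 / 1 = 0.01981 mol.
mass C6H8O6 = 0.01981 x 176.12 = 3.489 g, so %C6H8O6 = 3.489/4.0561 x 100 = 86.0%.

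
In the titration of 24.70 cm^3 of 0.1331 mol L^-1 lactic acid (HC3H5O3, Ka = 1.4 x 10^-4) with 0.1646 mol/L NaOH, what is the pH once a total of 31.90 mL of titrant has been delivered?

n(acid) = 0.1331 x 0.02470 = 0.003288 mol; n(NaOH) added = 0.1646 x 0.03190 = 0.005251 mol.
Base is in excess by 0.005251 - 0.003288 = 0.001963 mol in a total volume of 0.05660 L.
[OH^-] = 0.001963/0.05660 = 0.03468 M, so pOH = 1.46 and pH = 14.00 - 1.46 = 12.54.

12.54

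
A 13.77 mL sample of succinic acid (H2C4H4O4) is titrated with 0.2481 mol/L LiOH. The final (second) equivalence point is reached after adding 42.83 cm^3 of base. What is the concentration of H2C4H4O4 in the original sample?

0.386 M

n(LiOH) = 0.2481 x 0.04283 = 0.01063 mol.
At the final (second) equivalence point, 2 mol OH^- react per mol H2C4H4O4, so n(H2C4H4O4) = 0.01063 / 2 = 0.005313 mol.
[H2C4H4O4] = 0.005313 / 0.01377 L = 0.386 M.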